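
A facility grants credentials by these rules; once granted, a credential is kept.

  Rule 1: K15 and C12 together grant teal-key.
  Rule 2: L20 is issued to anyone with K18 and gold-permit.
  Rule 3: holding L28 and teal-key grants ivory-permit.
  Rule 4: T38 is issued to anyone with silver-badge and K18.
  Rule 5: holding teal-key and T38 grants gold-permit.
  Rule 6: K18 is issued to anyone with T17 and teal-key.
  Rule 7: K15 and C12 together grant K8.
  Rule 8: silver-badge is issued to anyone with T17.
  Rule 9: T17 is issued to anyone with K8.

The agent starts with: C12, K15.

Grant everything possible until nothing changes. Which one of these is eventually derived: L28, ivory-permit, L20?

L20

Holding K15 and C12 grants K8 (Rule 7).
Holding K15 and C12 grants teal-key (Rule 1).
Holding K8 grants T17 (Rule 9).
Holding T17 grants silver-badge (Rule 8).
Holding T17 and teal-key grants K18 (Rule 6).
Holding silver-badge and K18 grants T38 (Rule 4).
Holding teal-key and T38 grants gold-permit (Rule 5).
Holding K18 and gold-permit grants L20 (Rule 2).
ivory-permit would need L28 and teal-key (Rule 3), but L28 is never granted. No rule produces L28, and it is not given.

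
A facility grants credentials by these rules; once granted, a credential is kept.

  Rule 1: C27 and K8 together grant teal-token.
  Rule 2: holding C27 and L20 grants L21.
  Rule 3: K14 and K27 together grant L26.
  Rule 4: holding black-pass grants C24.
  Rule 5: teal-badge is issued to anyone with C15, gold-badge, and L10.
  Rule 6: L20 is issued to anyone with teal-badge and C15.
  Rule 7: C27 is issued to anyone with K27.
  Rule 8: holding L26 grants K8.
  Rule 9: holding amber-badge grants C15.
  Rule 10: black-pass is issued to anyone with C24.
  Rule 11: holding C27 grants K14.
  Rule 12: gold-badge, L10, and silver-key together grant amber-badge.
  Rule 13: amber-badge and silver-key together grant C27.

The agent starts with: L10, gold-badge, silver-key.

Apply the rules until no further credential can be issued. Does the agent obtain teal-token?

No

teal-token would need C27 and K8 (Rule 1), but K8 is never granted.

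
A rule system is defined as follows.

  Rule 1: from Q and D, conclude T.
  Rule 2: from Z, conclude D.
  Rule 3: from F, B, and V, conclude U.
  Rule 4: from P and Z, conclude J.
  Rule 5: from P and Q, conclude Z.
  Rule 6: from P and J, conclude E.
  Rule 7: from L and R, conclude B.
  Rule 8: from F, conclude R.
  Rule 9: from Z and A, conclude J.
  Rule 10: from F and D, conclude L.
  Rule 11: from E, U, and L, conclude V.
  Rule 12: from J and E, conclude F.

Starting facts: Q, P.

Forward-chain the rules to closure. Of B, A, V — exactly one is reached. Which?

B

P and Q hold, so Z follows (Rule 5).
Z holds, so D follows (Rule 2).
P and Z hold, so J follows (Rule 4).
From P and J, Rule 6 gives E.
From J and E, Rule 12 gives F.
From F and D, Rule 10 gives L.
From F, Rule 8 gives R.
L and R hold, so B follows (Rule 7).
V would need E, U, and L (Rule 11), but U is never established. No rule produces A, and it is not given.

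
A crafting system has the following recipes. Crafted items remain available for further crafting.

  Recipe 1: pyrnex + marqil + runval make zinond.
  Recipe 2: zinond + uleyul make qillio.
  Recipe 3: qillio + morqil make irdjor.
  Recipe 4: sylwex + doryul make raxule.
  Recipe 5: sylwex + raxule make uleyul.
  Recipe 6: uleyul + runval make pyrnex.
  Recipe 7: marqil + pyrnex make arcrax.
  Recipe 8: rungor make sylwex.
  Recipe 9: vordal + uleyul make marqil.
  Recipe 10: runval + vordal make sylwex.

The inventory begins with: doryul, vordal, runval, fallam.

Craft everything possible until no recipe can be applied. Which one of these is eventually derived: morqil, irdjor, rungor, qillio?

qillio

Using Recipe 10, runval and vordal make sylwex.
Using Recipe 4, sylwex and doryul make raxule.
sylwex + raxule → uleyul (Recipe 5).
uleyul + runval → pyrnex (Recipe 6).
Using Recipe 9, vordal and uleyul make marqil.
pyrnex + marqil + runval → zinond (Recipe 1).
Using Recipe 2, zinond and uleyul make qillio.
No rule produces morqil, and it is not given. irdjor would need qillio and morqil (Recipe 3), but morqil is never obtained. No rule produces rungor, and it is not given.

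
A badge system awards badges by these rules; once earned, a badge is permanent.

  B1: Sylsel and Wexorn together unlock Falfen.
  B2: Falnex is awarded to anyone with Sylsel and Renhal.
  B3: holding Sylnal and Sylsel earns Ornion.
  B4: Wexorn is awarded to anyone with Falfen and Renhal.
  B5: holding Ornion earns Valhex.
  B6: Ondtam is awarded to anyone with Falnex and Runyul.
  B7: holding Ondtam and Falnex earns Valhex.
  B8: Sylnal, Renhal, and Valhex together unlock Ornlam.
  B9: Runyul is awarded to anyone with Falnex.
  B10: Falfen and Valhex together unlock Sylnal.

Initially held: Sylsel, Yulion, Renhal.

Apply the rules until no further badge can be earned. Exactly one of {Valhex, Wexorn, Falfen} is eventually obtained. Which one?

With Sylsel and Renhal, Falnex is earned (B2).
With Falnex, Runyul is earned (B9).
With Falnex and Runyul, Ondtam is earned (B6).
With Ondtam and Falnex, Valhex is earned (B7).
Falfen would need Sylsel and Wexorn (B1), but Wexorn is never earned. Wexorn would need Falfen and Renhal (B4), but Falfen is never earned.

Valhex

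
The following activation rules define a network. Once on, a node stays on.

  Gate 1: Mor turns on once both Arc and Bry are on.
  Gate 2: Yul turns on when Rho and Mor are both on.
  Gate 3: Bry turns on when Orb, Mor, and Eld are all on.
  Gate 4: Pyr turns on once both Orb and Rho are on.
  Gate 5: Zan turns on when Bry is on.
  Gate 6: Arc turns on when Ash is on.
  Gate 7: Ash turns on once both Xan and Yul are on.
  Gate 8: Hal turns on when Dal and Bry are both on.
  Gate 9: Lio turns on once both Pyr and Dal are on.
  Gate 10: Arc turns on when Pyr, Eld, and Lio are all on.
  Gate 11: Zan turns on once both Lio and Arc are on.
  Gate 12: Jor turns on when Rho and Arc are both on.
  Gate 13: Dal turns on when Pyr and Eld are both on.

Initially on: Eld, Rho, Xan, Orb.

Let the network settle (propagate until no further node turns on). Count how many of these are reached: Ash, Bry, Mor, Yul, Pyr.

1

Gate 4: Orb and Rho on → Pyr on.
Ash would need Xan and Yul (Gate 7), but Yul never turns on.
Bry would need Orb, Mor, and Eld (Gate 3), but Mor never turns on.
Mor would need Arc and Bry (Gate 1), but Bry never turns on.
Yul would need Rho and Mor (Gate 2), but Mor never turns on.
Pyr: reached.
Reached: Pyr — 1 of the 5.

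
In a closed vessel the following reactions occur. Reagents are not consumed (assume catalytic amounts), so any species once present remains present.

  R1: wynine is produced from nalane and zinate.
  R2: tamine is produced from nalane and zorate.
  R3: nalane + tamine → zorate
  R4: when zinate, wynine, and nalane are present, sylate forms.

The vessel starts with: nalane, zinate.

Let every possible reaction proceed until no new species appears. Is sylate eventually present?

nalane and zinate present → wynine forms (R1).
zinate, wynine, and nalane present → sylate forms (R4).

Yes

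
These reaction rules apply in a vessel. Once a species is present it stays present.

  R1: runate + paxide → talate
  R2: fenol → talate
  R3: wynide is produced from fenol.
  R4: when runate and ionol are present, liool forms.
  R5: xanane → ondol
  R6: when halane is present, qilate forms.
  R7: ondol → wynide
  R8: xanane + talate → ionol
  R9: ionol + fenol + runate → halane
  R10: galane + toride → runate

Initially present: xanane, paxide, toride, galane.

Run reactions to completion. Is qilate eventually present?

qilate would need halane (R6), but halane never forms.

No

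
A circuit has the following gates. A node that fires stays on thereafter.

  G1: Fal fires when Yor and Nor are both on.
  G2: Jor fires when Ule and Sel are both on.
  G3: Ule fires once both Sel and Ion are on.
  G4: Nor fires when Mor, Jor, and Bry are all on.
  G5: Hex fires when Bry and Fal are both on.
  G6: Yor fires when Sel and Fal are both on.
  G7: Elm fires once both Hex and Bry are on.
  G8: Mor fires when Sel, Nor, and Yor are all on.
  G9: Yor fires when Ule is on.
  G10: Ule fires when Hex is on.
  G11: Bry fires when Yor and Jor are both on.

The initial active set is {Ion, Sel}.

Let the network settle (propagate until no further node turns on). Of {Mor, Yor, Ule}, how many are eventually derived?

2

Sel and Ion are on, so Ule fires (G3).
Ule is on, so Yor fires (G9).
Mor would need Sel, Nor, and Yor (G8), but Nor never turns on.
Yor: reached.
Ule: reached.
Reached: Yor and Ule — 2 of the 3.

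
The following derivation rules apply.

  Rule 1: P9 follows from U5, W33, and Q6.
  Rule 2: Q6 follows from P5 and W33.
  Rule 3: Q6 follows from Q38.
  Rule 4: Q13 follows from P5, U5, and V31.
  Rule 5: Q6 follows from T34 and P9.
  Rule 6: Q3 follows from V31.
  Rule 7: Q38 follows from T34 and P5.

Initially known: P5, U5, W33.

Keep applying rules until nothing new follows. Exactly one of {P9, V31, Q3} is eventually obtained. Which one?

P9

From P5 and W33, Rule 2 gives Q6.
U5, W33, and Q6 hold, so P9 follows (Rule 1).
No rule produces V31, and it is not given. Q3 would need V31 (Rule 6), but V31 is never established.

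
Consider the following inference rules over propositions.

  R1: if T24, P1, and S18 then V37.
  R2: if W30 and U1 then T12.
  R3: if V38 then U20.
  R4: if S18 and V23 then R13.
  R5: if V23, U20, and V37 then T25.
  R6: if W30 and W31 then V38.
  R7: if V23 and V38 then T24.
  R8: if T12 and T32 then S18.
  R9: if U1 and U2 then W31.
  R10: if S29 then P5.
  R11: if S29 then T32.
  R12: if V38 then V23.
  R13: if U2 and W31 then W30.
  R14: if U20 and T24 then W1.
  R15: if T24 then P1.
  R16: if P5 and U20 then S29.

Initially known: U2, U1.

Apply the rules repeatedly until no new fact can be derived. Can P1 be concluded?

Yes

U1 and U2 hold, so W31 follows (R9).
From U2 and W31, R13 gives W30.
W30 and W31 hold, so V38 follows (R6).
V38 holds, so V23 follows (R12).
From V23 and V38, R7 gives T24.
From T24, R15 gives P1.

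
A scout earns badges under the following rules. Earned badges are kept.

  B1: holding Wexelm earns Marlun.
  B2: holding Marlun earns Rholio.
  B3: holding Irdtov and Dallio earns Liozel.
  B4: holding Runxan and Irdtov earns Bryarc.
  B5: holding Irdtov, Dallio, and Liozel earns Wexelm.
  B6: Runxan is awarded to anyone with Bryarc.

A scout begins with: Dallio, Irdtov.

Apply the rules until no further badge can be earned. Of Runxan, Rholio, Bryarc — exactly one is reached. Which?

With Irdtov and Dallio, Liozel is earned (B3).
With Irdtov, Dallio, and Liozel, Wexelm is earned (B5).
With Wexelm, Marlun is earned (B1).
With Marlun, Rholio is earned (B2).
Runxan would need Bryarc (B6), but Bryarc is never earned. Bryarc would need Runxan and Irdtov (B4), but Runxan is never earned.

Rholio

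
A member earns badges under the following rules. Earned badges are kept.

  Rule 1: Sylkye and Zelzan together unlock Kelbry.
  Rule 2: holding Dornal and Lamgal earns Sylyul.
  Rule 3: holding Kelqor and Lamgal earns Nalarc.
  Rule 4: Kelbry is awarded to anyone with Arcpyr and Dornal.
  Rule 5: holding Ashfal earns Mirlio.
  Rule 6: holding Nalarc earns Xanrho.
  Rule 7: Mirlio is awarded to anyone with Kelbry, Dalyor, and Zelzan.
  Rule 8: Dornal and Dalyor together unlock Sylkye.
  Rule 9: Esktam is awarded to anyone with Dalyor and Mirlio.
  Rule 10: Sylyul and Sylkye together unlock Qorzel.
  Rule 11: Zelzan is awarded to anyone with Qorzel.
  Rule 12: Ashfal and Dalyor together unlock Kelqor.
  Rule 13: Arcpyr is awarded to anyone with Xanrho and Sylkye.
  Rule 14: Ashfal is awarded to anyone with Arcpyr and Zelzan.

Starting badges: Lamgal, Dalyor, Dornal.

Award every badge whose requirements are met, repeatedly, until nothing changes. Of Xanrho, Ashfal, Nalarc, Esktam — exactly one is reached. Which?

With Dornal and Dalyor, Sylkye is earned (Rule 8).
With Dornal and Lamgal, Sylyul is earned (Rule 2).
With Sylyul and Sylkye, Qorzel is earned (Rule 10).
With Qorzel, Zelzan is earned (Rule 11).
With Sylkye and Zelzan, Kelbry is earned (Rule 1).
With Kelbry, Dalyor, and Zelzan, Mirlio is earned (Rule 7).
With Dalyor and Mirlio, Esktam is earned (Rule 9).
Nalarc would need Kelqor and Lamgal (Rule 3), but Kelqor is never earned. Ashfal would need Arcpyr and Zelzan (Rule 14), but Arcpyr is never earned. Xanrho would need Nalarc (Rule 6), but Nalarc is never earned.

Esktam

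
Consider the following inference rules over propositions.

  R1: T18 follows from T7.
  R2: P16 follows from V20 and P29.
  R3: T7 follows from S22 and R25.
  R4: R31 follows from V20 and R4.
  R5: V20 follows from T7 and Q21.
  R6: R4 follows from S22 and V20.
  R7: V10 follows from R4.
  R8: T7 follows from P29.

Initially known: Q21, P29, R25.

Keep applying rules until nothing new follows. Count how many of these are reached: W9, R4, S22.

0

No rule produces W9, and it is not given.
R4 would need S22 and V20 (R6), but S22 is never established.
No rule produces S22, and it is not given.
None of the 3 are reached.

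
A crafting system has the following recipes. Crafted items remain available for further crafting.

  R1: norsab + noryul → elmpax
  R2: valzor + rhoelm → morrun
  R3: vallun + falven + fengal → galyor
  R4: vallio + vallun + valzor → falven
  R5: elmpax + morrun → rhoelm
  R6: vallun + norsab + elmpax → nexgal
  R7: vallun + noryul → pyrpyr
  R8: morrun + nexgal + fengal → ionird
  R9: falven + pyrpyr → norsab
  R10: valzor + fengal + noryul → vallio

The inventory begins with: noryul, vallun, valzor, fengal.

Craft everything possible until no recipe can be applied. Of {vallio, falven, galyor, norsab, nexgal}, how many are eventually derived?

valzor + fengal + noryul → vallio (R10).
Using R7, vallun and noryul make pyrpyr.
vallio + vallun + valzor → falven (R4).
falven + pyrpyr → norsab (R9).
vallun + falven + fengal → galyor (R3).
norsab + noryul → elmpax (R1).
vallun + norsab + elmpax → nexgal (R6).
vallio: reached.
falven: reached.
galyor: reached.
norsab: reached.
nexgal: reached.
All 5 are reached.

5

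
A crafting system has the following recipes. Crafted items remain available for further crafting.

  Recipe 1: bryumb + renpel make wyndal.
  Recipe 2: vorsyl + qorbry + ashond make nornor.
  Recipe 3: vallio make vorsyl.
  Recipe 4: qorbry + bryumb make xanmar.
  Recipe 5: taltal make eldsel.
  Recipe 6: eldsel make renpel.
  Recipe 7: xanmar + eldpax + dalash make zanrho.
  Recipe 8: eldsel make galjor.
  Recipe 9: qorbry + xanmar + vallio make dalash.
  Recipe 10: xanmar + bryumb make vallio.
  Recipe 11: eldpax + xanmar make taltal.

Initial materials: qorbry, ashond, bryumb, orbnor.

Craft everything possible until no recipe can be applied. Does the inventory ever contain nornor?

qorbry + bryumb → xanmar (Recipe 4).
Using Recipe 10, xanmar and bryumb make vallio.
Using Recipe 3, vallio makes vorsyl.
vorsyl + qorbry + ashond → nornor (Recipe 2).

Yes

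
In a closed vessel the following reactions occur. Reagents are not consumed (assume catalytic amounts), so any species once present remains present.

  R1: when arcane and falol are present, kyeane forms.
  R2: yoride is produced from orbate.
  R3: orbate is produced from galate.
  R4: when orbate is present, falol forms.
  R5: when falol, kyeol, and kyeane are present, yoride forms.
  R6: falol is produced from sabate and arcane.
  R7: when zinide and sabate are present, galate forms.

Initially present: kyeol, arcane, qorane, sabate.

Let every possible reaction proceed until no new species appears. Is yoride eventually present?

sabate and arcane present → falol forms (R6).
arcane and falol present → kyeane forms (R1).
falol, kyeol, and kyeane present → yoride forms (R5).

Yes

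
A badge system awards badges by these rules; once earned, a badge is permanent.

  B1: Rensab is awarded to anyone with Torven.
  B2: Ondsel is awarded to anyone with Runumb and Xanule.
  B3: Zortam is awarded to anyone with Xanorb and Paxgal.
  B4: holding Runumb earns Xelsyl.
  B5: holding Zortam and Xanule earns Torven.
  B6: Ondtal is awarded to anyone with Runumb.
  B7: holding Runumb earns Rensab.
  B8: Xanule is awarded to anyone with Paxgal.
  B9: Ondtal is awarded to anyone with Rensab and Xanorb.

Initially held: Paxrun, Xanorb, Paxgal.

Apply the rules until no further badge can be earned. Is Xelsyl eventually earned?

No

Xelsyl would need Runumb (B4), but Runumb is never earned.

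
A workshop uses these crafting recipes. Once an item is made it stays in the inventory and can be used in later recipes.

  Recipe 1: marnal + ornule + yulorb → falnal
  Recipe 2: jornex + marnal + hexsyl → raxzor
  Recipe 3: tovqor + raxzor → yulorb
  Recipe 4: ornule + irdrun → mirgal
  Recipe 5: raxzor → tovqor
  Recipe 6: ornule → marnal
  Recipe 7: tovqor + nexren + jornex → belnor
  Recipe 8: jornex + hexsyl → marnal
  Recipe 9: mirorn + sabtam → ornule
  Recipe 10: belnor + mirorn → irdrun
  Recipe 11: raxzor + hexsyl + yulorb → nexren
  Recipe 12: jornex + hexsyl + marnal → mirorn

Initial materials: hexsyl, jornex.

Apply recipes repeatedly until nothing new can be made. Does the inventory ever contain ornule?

ornule would need mirorn and sabtam (Recipe 9), but sabtam is never obtained.

No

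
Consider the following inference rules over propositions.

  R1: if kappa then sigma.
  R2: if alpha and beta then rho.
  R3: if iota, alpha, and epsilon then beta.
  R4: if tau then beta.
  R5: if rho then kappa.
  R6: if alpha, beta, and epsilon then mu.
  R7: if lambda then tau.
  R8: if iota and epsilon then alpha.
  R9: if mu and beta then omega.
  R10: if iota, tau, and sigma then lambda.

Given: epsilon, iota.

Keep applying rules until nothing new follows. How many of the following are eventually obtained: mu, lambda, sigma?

iota and epsilon hold, so alpha follows (R8).
From iota, alpha, and epsilon, R3 gives beta.
From alpha, beta, and epsilon, R6 gives mu.
alpha and beta hold, so rho follows (R2).
From rho, R5 gives kappa.
From kappa, R1 gives sigma.
mu: reached.
lambda would need iota, tau, and sigma (R10), but tau is never established.
sigma: reached.
Reached: mu and sigma — 2 of the 3.

2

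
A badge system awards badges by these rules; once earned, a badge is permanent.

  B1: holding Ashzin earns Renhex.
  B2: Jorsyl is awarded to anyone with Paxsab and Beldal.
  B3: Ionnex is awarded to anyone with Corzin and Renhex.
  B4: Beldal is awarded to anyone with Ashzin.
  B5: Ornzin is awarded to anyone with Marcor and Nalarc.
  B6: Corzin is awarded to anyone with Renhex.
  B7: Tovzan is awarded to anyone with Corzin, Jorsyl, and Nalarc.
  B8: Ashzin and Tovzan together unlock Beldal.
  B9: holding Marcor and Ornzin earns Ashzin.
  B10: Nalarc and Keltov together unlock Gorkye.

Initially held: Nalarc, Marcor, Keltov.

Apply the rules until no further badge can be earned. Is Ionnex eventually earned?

Yes

With Marcor and Nalarc, Ornzin is earned (B5).
With Marcor and Ornzin, Ashzin is earned (B9).
With Ashzin, Renhex is earned (B1).
With Renhex, Corzin is earned (B6).
With Corzin and Renhex, Ionnex is earned (B3).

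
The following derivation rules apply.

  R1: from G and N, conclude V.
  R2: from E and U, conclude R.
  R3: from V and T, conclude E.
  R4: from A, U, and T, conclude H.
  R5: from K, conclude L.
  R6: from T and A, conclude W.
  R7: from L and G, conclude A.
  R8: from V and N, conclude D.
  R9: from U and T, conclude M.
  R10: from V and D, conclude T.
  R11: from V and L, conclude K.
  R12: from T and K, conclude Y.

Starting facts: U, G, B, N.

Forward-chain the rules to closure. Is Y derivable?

No

Y would need T and K (R12), but K is never established.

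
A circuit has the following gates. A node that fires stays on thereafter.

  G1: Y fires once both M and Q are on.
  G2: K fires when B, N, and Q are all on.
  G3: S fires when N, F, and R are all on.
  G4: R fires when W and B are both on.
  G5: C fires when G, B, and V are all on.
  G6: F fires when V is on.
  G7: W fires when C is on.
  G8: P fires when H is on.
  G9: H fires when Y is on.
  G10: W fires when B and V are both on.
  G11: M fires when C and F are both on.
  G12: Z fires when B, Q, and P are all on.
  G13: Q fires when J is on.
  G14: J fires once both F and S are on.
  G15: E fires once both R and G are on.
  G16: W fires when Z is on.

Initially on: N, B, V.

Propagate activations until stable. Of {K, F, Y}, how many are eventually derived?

B and V are on, so W fires (G10).
G6: V on → F on.
W and B are on, so R fires (G4).
N, F, and R are on, so S fires (G3).
G14: F and S on → J on.
G13: J on → Q on.
G2: B, N, and Q on → K on.
K: reached.
F: reached.
Y would need M and Q (G1), but M never turns on.
Reached: K and F — 2 of the 3.

2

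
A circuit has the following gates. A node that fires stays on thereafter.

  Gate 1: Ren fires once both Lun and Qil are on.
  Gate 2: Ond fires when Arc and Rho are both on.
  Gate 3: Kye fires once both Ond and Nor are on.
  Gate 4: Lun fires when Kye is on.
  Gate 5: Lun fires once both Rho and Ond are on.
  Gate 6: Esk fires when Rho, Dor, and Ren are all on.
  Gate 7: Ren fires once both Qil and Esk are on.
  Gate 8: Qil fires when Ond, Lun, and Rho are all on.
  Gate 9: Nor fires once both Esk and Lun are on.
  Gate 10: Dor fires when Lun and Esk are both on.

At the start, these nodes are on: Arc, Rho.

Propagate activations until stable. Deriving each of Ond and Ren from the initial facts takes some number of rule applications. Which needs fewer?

Ond: Arc and Rho are on, so Ond fires (Gate 2). [1 rule application]
Ren: Gate 2: Arc and Rho on → Ond on. Gate 5: Rho and Ond on → Lun on. Gate 8: Ond, Lun, and Rho on → Qil on. Gate 1: Lun and Qil on → Ren on. [4 rule applications]
Ond needs fewer.

Ond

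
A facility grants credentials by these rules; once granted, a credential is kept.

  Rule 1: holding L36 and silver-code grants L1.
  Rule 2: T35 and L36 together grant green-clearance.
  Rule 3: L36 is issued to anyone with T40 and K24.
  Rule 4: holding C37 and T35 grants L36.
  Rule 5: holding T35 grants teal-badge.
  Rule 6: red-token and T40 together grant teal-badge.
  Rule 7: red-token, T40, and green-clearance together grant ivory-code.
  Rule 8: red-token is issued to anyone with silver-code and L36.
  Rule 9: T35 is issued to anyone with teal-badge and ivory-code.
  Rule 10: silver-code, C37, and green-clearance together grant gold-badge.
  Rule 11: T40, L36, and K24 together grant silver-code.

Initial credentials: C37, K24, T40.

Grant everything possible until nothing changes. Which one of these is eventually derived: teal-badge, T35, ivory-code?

Holding T40 and K24 grants L36 (Rule 3).
Holding T40, L36, and K24 grants silver-code (Rule 11).
Holding silver-code and L36 grants red-token (Rule 8).
Holding red-token and T40 grants teal-badge (Rule 6).
T35 would need teal-badge and ivory-code (Rule 9), but ivory-code is never granted. ivory-code would need red-token, T40, and green-clearance (Rule 7), but green-clearance is never granted.

teal-badge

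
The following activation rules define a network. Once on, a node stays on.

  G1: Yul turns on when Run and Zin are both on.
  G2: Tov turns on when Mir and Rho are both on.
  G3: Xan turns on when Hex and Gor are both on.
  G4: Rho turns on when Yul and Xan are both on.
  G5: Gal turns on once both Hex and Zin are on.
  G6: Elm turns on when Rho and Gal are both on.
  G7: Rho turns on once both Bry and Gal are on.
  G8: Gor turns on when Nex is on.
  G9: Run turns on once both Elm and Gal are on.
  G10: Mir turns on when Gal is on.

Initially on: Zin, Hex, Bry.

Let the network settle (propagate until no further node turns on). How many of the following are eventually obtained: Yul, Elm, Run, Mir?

Hex and Zin are on, so Gal turns on (G5).
Bry and Gal are on, so Rho turns on (G7).
Gal is on, so Mir turns on (G10).
G6: Rho and Gal on → Elm on.
G9: Elm and Gal on → Run on.
Run and Zin are on, so Yul turns on (G1).
Yul: reached.
Elm: reached.
Run: reached.
Mir: reached.
All 4 are reached.

4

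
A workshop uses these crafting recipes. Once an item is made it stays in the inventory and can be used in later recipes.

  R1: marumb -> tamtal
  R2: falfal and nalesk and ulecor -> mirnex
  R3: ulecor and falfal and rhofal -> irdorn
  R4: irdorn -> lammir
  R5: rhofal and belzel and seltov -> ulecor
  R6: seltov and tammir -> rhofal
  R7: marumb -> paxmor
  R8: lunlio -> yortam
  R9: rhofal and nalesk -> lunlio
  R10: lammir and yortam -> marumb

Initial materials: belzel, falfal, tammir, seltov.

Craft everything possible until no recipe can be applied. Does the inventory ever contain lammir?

Yes

seltov and tammir -> rhofal (R6).
Using R5, rhofal, belzel, and seltov make ulecor.
Using R3, ulecor, falfal, and rhofal make irdorn.
irdorn -> lammir (R4).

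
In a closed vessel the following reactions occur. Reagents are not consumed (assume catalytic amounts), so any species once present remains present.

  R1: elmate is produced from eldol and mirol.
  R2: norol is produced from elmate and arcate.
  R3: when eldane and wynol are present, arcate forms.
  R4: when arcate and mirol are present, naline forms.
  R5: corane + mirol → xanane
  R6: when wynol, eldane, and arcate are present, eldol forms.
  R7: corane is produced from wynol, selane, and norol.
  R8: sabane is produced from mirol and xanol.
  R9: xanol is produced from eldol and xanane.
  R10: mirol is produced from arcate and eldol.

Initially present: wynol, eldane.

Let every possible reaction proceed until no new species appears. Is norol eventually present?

eldane and wynol present → arcate forms (R3).
wynol, eldane, and arcate present → eldol forms (R6).
arcate and eldol present → mirol forms (R10).
eldol and mirol present → elmate forms (R1).
elmate and arcate present → norol forms (R2).

Yes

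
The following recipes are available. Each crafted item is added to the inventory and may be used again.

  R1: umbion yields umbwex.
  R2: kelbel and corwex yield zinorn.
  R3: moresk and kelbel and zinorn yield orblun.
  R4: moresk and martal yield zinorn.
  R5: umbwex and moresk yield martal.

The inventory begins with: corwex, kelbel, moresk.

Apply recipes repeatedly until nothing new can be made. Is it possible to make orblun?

Yes

kelbel and corwex → zinorn (R2).
moresk and kelbel and zinorn → orblun (R3).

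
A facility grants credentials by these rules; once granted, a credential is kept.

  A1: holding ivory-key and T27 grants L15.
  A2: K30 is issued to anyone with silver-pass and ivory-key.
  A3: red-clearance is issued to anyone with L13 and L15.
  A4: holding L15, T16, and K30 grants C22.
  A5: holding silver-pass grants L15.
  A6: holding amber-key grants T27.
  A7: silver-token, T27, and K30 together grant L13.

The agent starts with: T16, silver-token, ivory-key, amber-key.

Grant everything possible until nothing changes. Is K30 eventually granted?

K30 would need silver-pass and ivory-key (A2), but silver-pass is never granted.

No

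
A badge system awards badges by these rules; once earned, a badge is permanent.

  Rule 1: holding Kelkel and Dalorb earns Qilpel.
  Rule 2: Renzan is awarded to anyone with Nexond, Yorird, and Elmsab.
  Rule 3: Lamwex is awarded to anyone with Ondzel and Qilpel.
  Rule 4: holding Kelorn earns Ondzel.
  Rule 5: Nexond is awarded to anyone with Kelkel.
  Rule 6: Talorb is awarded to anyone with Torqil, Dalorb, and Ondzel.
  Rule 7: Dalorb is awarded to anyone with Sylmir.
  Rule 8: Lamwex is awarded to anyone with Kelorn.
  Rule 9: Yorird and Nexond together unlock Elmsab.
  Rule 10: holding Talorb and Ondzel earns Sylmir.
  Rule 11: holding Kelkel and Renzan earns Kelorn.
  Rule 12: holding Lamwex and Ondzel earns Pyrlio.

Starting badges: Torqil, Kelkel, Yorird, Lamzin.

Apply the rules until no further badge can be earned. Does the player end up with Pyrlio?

Yes

With Kelkel, Nexond is earned (Rule 5).
With Yorird and Nexond, Elmsab is earned (Rule 9).
With Nexond, Yorird, and Elmsab, Renzan is earned (Rule 2).
With Kelkel and Renzan, Kelorn is earned (Rule 11).
With Kelorn, Ondzel is earned (Rule 4).
With Kelorn, Lamwex is earned (Rule 8).
With Lamwex and Ondzel, Pyrlio is earned (Rule 12).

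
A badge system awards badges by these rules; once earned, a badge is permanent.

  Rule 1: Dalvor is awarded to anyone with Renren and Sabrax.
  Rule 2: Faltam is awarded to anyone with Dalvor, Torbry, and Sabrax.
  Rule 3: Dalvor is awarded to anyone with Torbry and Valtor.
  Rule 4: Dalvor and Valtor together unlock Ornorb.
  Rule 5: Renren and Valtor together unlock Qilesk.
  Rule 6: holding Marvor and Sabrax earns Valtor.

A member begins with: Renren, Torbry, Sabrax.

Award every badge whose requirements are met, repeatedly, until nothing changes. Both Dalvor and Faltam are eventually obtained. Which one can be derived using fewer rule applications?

Dalvor: With Renren and Sabrax, Dalvor is earned (Rule 1). [1 rule application]
Faltam: With Renren and Sabrax, Dalvor is earned (Rule 1). With Dalvor, Torbry, and Sabrax, Faltam is earned (Rule 2). [2 rule applications]
Dalvor needs fewer.

Dalvor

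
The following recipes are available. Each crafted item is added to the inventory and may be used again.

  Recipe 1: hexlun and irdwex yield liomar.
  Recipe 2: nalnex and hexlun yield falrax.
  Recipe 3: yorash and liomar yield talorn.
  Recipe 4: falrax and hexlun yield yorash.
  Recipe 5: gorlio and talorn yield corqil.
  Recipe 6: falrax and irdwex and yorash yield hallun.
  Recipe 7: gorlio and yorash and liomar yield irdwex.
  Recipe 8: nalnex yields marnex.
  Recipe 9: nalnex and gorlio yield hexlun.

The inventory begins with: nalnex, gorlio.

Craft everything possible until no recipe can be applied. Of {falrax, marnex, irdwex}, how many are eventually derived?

2

Using Recipe 9, nalnex and gorlio make hexlun.
nalnex → marnex (Recipe 8).
nalnex and hexlun → falrax (Recipe 2).
falrax: reached.
marnex: reached.
irdwex would need gorlio, yorash, and liomar (Recipe 7), but liomar is never obtained.
Reached: falrax and marnex — 2 of the 3.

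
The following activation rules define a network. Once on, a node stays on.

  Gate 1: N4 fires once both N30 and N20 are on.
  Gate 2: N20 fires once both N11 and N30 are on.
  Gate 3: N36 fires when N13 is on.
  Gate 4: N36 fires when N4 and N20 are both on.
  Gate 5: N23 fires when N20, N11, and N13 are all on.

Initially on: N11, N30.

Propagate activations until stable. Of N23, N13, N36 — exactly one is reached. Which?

N36

Gate 2: N11 and N30 on → N20 on.
N30 and N20 are on, so N4 fires (Gate 1).
Gate 4: N4 and N20 on → N36 on.
No rule produces N13, and it is not given. N23 would need N20, N11, and N13 (Gate 5), but N13 never turns on.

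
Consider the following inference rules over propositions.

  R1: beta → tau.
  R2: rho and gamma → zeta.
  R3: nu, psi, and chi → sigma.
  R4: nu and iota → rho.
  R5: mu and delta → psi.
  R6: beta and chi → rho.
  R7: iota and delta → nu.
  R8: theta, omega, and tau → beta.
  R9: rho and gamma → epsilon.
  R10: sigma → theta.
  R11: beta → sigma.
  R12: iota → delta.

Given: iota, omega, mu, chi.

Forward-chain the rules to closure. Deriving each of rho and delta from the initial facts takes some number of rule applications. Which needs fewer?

delta: From iota, R12 gives delta. [1 rule application]
rho: iota holds, so delta follows (R12). iota and delta hold, so nu follows (R7). From nu and iota, R4 gives rho. [3 rule applications]
delta needs fewer.

delta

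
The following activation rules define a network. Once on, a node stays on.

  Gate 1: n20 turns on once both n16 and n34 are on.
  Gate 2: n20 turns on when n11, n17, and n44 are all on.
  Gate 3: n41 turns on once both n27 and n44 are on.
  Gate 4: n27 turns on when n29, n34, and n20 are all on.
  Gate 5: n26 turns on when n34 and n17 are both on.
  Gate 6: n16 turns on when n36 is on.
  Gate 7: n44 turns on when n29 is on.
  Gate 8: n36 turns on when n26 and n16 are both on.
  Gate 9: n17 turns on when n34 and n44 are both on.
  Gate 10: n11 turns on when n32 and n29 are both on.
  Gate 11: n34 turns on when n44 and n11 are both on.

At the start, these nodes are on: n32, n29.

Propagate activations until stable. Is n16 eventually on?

No

n16 would need n36 (Gate 6), but n36 never turns on.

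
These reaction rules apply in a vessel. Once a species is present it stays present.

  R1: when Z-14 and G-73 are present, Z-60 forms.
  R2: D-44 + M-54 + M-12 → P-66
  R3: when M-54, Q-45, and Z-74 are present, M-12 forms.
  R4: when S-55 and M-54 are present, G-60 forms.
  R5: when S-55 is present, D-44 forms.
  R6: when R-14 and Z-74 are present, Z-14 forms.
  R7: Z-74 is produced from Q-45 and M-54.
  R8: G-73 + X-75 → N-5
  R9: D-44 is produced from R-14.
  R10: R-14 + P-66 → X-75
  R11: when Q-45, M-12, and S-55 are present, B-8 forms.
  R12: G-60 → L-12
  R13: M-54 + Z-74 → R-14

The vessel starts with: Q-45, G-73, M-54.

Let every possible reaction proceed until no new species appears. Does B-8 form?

B-8 would need Q-45, M-12, and S-55 (R11), but S-55 never forms.

No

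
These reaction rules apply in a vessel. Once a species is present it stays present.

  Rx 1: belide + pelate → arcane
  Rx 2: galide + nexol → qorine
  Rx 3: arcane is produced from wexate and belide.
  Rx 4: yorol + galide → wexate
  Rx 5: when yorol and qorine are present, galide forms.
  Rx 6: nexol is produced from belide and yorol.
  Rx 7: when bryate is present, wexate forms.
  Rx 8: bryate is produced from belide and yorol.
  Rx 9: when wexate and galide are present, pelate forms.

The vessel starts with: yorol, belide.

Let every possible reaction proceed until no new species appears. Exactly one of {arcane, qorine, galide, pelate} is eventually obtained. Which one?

arcane

belide and yorol present → bryate forms (Rx 8).
bryate present → wexate forms (Rx 7).
wexate and belide present → arcane forms (Rx 3).
pelate would need wexate and galide (Rx 9), but galide never forms. qorine would need galide and nexol (Rx 2), but galide never forms. galide would need yorol and qorine (Rx 5), but qorine never forms.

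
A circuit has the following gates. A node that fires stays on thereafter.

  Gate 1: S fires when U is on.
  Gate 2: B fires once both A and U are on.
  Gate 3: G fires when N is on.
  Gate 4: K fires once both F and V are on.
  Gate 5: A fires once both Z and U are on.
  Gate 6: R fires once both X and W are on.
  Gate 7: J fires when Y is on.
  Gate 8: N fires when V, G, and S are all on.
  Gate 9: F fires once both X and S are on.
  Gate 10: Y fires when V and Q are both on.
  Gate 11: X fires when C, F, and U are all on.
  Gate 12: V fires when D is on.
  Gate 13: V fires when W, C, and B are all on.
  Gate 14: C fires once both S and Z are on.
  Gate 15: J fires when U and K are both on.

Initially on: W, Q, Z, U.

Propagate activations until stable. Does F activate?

No

F would need X and S (Gate 9), but X never turns on.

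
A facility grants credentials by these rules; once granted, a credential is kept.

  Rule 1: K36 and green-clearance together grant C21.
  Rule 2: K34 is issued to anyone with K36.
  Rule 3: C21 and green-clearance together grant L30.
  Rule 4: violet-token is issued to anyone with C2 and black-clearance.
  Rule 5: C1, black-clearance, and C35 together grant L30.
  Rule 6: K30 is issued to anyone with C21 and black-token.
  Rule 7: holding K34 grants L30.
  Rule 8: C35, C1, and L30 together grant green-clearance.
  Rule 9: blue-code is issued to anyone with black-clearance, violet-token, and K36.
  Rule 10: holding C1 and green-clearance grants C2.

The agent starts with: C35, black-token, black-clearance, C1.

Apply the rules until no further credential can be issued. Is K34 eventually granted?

No

K34 would need K36 (Rule 2), but K36 is never granted.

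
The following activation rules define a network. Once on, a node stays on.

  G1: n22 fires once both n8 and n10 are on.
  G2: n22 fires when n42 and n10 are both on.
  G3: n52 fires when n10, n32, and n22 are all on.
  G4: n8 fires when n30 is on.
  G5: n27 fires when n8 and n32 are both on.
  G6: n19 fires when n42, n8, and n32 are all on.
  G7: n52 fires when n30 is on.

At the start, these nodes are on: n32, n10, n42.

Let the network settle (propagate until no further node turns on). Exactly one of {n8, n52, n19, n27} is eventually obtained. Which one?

n52

n42 and n10 are on, so n22 fires (G2).
n10, n32, and n22 are on, so n52 fires (G3).
n27 would need n8 and n32 (G5), but n8 never turns on. n19 would need n42, n8, and n32 (G6), but n8 never turns on. n8 would need n30 (G4), but n30 never turns on.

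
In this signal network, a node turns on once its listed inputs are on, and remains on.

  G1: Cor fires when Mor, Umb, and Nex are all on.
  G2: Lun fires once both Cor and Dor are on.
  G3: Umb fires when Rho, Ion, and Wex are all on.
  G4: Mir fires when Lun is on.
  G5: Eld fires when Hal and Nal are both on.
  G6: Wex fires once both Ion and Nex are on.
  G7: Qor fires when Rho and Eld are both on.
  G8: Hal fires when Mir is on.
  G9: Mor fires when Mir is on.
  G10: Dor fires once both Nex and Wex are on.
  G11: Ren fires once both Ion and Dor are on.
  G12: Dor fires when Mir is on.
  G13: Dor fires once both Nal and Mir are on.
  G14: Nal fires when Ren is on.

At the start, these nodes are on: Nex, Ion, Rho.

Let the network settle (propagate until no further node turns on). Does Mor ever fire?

Mor would need Mir (G9), but Mir never turns on.

No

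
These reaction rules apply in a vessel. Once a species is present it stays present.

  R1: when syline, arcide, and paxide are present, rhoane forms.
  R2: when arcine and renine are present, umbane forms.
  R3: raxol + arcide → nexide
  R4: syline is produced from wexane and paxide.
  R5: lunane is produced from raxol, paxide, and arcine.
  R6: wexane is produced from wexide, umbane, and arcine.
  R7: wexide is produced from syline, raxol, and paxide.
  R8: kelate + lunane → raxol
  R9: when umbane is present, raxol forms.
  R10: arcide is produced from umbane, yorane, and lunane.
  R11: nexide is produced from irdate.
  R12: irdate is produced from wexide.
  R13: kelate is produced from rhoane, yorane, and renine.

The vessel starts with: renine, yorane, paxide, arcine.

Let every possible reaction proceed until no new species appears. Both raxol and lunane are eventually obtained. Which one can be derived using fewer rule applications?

raxol: arcine and renine present → umbane forms (R2). umbane present → raxol forms (R9). [2 rule applications]
lunane: arcine and renine present → umbane forms (R2). umbane present → raxol forms (R9). raxol, paxide, and arcine present → lunane forms (R5). [3 rule applications]
raxol needs fewer.

raxol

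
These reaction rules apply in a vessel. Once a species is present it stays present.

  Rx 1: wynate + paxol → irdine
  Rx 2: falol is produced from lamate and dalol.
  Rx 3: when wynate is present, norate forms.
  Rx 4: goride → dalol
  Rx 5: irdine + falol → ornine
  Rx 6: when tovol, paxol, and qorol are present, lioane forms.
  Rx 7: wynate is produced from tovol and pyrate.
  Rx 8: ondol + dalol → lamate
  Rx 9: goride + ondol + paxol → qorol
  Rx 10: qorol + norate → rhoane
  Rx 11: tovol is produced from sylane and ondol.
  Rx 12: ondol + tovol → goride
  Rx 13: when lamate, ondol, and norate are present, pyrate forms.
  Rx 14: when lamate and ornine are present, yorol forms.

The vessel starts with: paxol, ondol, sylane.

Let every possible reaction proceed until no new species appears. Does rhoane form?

No

rhoane would need qorol and norate (Rx 10), but norate never forms.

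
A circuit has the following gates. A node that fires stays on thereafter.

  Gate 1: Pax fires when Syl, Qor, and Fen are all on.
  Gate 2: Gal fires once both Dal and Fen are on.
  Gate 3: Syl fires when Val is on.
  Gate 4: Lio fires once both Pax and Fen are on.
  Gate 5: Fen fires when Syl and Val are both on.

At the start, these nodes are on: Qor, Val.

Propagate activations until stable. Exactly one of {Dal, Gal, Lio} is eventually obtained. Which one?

Lio

Val is on, so Syl fires (Gate 3).
Gate 5: Syl and Val on → Fen on.
Gate 1: Syl, Qor, and Fen on → Pax on.
Pax and Fen are on, so Lio fires (Gate 4).
Gal would need Dal and Fen (Gate 2), but Dal never turns on. No rule produces Dal, and it is not given.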